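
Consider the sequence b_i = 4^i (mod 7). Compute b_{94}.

4

b_1 = 4,  b_2 = 2,  b_3 = 1,  b_4 = 4.
Since b_4 = b_1 = 4, the sequence is periodic with period 3.
(94 - 1) mod 3 = 0, so b_{94} = b_1 = 4.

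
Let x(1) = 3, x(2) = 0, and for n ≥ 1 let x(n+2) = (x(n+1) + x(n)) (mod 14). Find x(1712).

4

x(1) = 3,  x(2) = 0,  x(3) = 3,  x(4) = 3,  x(5) = 6,  x(6) = 9,  x(7) = 1,  x(8) = 10,  x(9) = 11,  x(10) = 7,  x(11) = 4,  x(12) = 11,  x(13) = 1,  x(14) = 12,  x(15) = 13,  x(16) = 11,  x(17) = 10,  x(18) = 7,  x(19) = 3,  x(20) = 10,  x(21) = 13,  x(22) = 9,  x(23) = 8,  x(24) = 3,  x(25) = 11,  x(26) = 0,  x(27) = 11,  x(28) = 11,  x(29) = 8,  x(30) = 5,  x(31) = 13,  x(32) = 4,  x(33) = 3,  x(34) = 7,  x(35) = 10,  x(36) = 3,  x(37) = 13,  x(38) = 2,  x(39) = 1,  x(40) = 3,  x(41) = 4,  x(42) = 7,  x(43) = 11,  x(44) = 4,  x(45) = 1,  x(46) = 5,  x(47) = 6,  x(48) = 11,  x(49) = 3,  x(50) = 0.
Since (x(49), x(50)) = (x(1), x(2)) = (3, 0) (two consecutive terms determine the rest), the sequence is periodic with period 48.
So x(1712) = x(1 + ((1712-1) mod 48)) = x(32) = 4.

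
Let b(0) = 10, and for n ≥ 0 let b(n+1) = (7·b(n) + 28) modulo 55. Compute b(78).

54

Listing terms: b(0) = 10; b(1) = 43; b(2) = 54; b(3) = 21; b(4) = 10.
Since b(4) = b(0) = 10, the sequence is periodic with period 4.
(78 - 0) mod 4 = 2, so b(78) = b(2) = 54.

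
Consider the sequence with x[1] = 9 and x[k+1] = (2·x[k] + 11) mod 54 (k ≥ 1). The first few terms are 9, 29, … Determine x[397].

We have x[1] = 9,  x[2] = 29,  x[3] = 15,  x[4] = 41,  x[5] = 39,  x[6] = 35,  x[7] = 27,  x[8] = 11,  x[9] = 33,  x[10] = 23,  x[11] = 3,  x[12] = 17,  x[13] = 45,  x[14] = 47,  x[15] = 51,  x[16] = 5,  x[17] = 21,  x[18] = 53,  x[19] = 9.
The sequence repeats with period 18.
So x[397] = x[1 + ((397-1) mod 18)] = x[1] = 9.

9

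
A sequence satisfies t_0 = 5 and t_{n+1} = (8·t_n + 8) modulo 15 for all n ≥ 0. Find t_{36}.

t_0 = 5, t_1 = 3, t_2 = 2, t_3 = 9, t_4 = 5.
Since t_4 = t_0 = 5, the sequence is periodic with period 4.
So t_{36} = t_{0 + ((36-0) mod 4)} = t_0 = 5.

5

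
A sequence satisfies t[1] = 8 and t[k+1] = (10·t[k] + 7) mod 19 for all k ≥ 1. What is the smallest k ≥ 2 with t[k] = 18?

4

We have t[1] = 8; t[2] = 11; t[3] = 3; t[4] = 18; t[5] = 16; t[6] = 15; t[7] = 5; t[8] = 0; t[9] = 7; t[10] = 1; t[11] = 17; t[12] = 6; t[13] = 10; t[14] = 12; t[15] = 13; t[16] = 4; t[17] = 9; t[18] = 2; t[19] = 8.
Since t[19] = t[1] = 8, the sequence is periodic with period 18.
The value 18 first appears (with k ≥ 2) at t[4].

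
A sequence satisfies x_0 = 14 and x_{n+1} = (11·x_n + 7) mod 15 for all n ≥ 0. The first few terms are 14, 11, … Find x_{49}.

x_0 = 14,  x_1 = 11,  x_2 = 8,  x_3 = 5,  x_4 = 2,  x_5 = 14.
The sequence repeats with period 5.
So x_{49} = x_{0 + ((49-0) mod 5)} = x_4 = 2.

2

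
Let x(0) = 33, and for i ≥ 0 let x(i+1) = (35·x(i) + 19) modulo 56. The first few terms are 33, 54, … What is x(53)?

x(0) = 33; x(1) = 54; x(2) = 5; x(3) = 26; x(4) = 33.
Since x(4) = x(0) = 33, the sequence is periodic with period 4.
(53 - 0) mod 4 = 1, so x(53) = x(1) = 54.

54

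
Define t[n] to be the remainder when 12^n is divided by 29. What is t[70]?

28

We have t[1] = 12, t[2] = 28, t[3] = 17, t[4] = 1, t[5] = 12.
Since t[5] = t[1] = 12, the sequence is periodic with period 4.
(70 - 1) mod 4 = 1, so t[70] = t[2] = 28.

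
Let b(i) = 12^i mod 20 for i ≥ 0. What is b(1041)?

Computing terms: b(0) = 1,  b(1) = 12,  b(2) = 4,  b(3) = 8,  b(4) = 16,  b(5) = 12.
Since b(5) = b(1) = 12, the sequence is eventually periodic: after a pre-period of length 1 it cycles with period 4.
For i ≥ 1, b(i) depends only on (i - 1) mod 4. (1041 - 1) mod 4 = 0, so b(1041) = b(1) = 12.

12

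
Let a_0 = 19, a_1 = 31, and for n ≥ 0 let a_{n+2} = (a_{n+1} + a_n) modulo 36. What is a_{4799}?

Computing terms: a_0 = 19,  a_1 = 31,  a_2 = 14,  a_3 = 9,  a_4 = 23,  a_5 = 32,  a_6 = 19,  a_7 = 15,  a_8 = 34,  a_9 = 13,  a_{10} = 11,  a_{11} = 24,  a_{12} = 35,  a_{13} = 23,  a_{14} = 22,  a_{15} = 9,  a_{16} = 31,  a_{17} = 4,  a_{18} = 35,  a_{19} = 3,  a_{20} = 2,  a_{21} = 5,  a_{22} = 7,  a_{23} = 12,  a_{24} = 19,  a_{25} = 31.
Since (a_{24}, a_{25}) = (a_0, a_1) = (19, 31) (two consecutive terms determine the rest), the sequence is periodic with period 24.
So a_{4799} = a_{0 + ((4799-0) mod 24)} = a_{23} = 12.

12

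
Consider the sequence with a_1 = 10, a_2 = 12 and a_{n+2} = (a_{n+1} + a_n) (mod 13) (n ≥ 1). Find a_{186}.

a_1 = 10; a_2 = 12; a_3 = 9; a_4 = 8; a_5 = 4; a_6 = 12; a_7 = 3; a_8 = 2; a_9 = 5; a_{10} = 7; a_{11} = 12; a_{12} = 6; a_{13} = 5; a_{14} = 11; a_{15} = 3; a_{16} = 1; a_{17} = 4; a_{18} = 5; a_{19} = 9; a_{20} = 1; a_{21} = 10; a_{22} = 11; a_{23} = 8; a_{24} = 6; a_{25} = 1; a_{26} = 7; a_{27} = 8; a_{28} = 2; a_{29} = 10; a_{30} = 12.
The sequence repeats with period 28.
So a_{186} = a_{1 + ((186-1) mod 28)} = a_{18} = 5.

5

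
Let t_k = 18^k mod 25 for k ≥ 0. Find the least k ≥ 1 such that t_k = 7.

t_0 = 1, t_1 = 18, t_2 = 24, t_3 = 7, t_4 = 1.
Since t_4 = t_0 = 1, the sequence is periodic with period 4.
The value 7 first appears (with k ≥ 1) at t_3.

3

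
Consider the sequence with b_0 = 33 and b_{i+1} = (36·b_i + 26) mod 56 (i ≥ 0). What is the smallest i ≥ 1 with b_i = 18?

Computing terms: b_0 = 33,  b_1 = 38,  b_2 = 50,  b_3 = 34,  b_4 = 18,  b_5 = 2,  b_6 = 42,  b_7 = 26,  b_8 = 10,  b_9 = 50.
Since b_9 = b_2 = 50, the sequence is eventually periodic: after a pre-period of length 2 it cycles with period 7.
The value 18 first appears (with i ≥ 1) at b_4.

4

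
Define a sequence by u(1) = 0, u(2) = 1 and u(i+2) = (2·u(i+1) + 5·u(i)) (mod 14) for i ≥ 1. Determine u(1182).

u(1) = 0,  u(2) = 1,  u(3) = 2,  u(4) = 9,  u(5) = 0,  u(6) = 3,  u(7) = 6,  u(8) = 13,  u(9) = 0,  u(10) = 9,  u(11) = 4,  u(12) = 11,  u(13) = 0,  u(14) = 13,  u(15) = 12,  u(16) = 5,  u(17) = 0,  u(18) = 11,  u(19) = 8,  u(20) = 1,  u(21) = 0,  u(22) = 5,  u(23) = 10,  u(24) = 3,  u(25) = 0,  u(26) = 1.
Since (u(25), u(26)) = (u(1), u(2)) = (0, 1) (two consecutive terms determine the rest), the sequence is periodic with period 24.
So u(1182) = u(1 + ((1182-1) mod 24)) = u(6) = 3.

3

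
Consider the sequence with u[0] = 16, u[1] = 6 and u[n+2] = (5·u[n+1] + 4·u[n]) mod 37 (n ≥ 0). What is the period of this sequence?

Computing terms: u[0] = 16, u[1] = 6, u[2] = 20, u[3] = 13, u[4] = 34, u[5] = 0, u[6] = 25, u[7] = 14, u[8] = 22, u[9] = 18, u[10] = 30, u[11] = 0, u[12] = 9, u[13] = 8, u[14] = 2, u[15] = 5, u[16] = 33, u[17] = 0, u[18] = 21, u[19] = 31, u[20] = 17, u[21] = 24, u[22] = 3, u[23] = 0, u[24] = 12, u[25] = 23, u[26] = 15, u[27] = 19, u[28] = 7, u[29] = 0, u[30] = 28, u[31] = 29, u[32] = 35, u[33] = 32, u[34] = 4, u[35] = 0, u[36] = 16, u[37] = 6.
The sequence repeats with period 36.

36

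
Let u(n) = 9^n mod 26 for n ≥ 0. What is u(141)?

1

Listing terms: u(0) = 1; u(1) = 9; u(2) = 3; u(3) = 1.
The sequence repeats with period 3.
So u(141) = u(0 + ((141-0) mod 3)) = u(0) = 1.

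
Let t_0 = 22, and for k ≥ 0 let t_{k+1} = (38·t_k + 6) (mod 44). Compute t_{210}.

Listing terms: t_0 = 22, t_1 = 6, t_2 = 14, t_3 = 10, t_4 = 34, t_5 = 22.
Since t_5 = t_0 = 22, the sequence is periodic with period 5.
So t_{210} = t_{0 + ((210-0) mod 5)} = t_0 = 22.

22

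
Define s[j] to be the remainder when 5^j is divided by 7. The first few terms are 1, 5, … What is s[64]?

2

We have s[0] = 1,  s[1] = 5,  s[2] = 4,  s[3] = 6,  s[4] = 2,  s[5] = 3,  s[6] = 1.
The sequence repeats with period 6.
(64 - 0) mod 6 = 4, so s[64] = s[4] = 2.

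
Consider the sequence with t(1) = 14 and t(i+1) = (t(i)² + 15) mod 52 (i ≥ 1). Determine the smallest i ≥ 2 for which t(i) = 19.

t(1) = 14; t(2) = 3; t(3) = 24; t(4) = 19; t(5) = 12; t(6) = 3.
Since t(6) = t(2) = 3, the sequence is eventually periodic: after a pre-period of length 1 it cycles with period 4.
The value 19 first appears (with i ≥ 2) at t(4).

4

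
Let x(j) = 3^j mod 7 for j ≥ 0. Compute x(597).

Listing terms: x(0) = 1,  x(1) = 3,  x(2) = 2,  x(3) = 6,  x(4) = 4,  x(5) = 5,  x(6) = 1.
The sequence repeats with period 6.
(597 - 0) mod 6 = 3, so x(597) = x(3) = 6.

6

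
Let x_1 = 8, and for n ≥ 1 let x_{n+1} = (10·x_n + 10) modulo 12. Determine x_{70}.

2

Listing terms: x_1 = 8; x_2 = 6; x_3 = 10; x_4 = 2; x_5 = 6.
Since x_5 = x_2 = 6, the sequence is eventually periodic: after a pre-period of length 1 it cycles with period 3.
For n ≥ 2, x_n depends only on (n - 2) mod 3. (70 - 2) mod 3 = 2, so x_{70} = x_4 = 2.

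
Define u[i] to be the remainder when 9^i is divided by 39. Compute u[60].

27

We have u[1] = 9; u[2] = 3; u[3] = 27; u[4] = 9.
Since u[4] = u[1] = 9, the sequence is periodic with period 3.
So u[60] = u[1 + ((60-1) mod 3)] = u[3] = 27.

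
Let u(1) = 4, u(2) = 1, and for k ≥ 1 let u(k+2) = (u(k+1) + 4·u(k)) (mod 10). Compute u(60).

3

Computing terms: u(1) = 4,  u(2) = 1,  u(3) = 7,  u(4) = 1,  u(5) = 9,  u(6) = 3,  u(7) = 9,  u(8) = 1,  u(9) = 7.
Since (u(8), u(9)) = (u(2), u(3)) = (1, 7) (two consecutive terms determine the rest), the sequence is eventually periodic: after a pre-period of length 1 it cycles with period 6.
For k ≥ 2, u(k) depends only on (k - 2) mod 6. (60 - 2) mod 6 = 4, so u(60) = u(6) = 3.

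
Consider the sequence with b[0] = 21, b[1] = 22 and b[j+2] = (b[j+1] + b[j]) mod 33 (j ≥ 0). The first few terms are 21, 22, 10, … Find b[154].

Computing terms: b[0] = 21, b[1] = 22, b[2] = 10, b[3] = 32, b[4] = 9, b[5] = 8, b[6] = 17, b[7] = 25, b[8] = 9, b[9] = 1, b[10] = 10, b[11] = 11, b[12] = 21, b[13] = 32, b[14] = 20, b[15] = 19, b[16] = 6, b[17] = 25, b[18] = 31, b[19] = 23, b[20] = 21, b[21] = 11, b[22] = 32, b[23] = 10, b[24] = 9, b[25] = 19, b[26] = 28, b[27] = 14, b[28] = 9, b[29] = 23, b[30] = 32, b[31] = 22, b[32] = 21, b[33] = 10, b[34] = 31, b[35] = 8, b[36] = 6, b[37] = 14, b[38] = 20, b[39] = 1, b[40] = 21, b[41] = 22.
Since (b[40], b[41]) = (b[0], b[1]) = (21, 22) (two consecutive terms determine the rest), the sequence is periodic with period 40.
So b[154] = b[0 + ((154-0) mod 40)] = b[34] = 31.

31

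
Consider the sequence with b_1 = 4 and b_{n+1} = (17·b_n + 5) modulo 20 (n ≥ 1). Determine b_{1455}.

Computing terms: b_1 = 4,  b_2 = 13,  b_3 = 6,  b_4 = 7,  b_5 = 4.
The sequence repeats with period 4.
(1455 - 1) mod 4 = 2, so b_{1455} = b_3 = 6.

6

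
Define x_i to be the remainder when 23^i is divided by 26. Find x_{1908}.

1

Listing terms: x_0 = 1; x_1 = 23; x_2 = 9; x_3 = 25; x_4 = 3; x_5 = 17; x_6 = 1.
Since x_6 = x_0 = 1, the sequence is periodic with period 6.
So x_{1908} = x_{0 + ((1908-0) mod 6)} = x_0 = 1.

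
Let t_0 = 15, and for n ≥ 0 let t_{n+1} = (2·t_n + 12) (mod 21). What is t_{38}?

Listing terms: t_0 = 15; t_1 = 0; t_2 = 12; t_3 = 15.
Since t_3 = t_0 = 15, the sequence is periodic with period 3.
So t_{38} = t_{0 + ((38-0) mod 3)} = t_2 = 12.

12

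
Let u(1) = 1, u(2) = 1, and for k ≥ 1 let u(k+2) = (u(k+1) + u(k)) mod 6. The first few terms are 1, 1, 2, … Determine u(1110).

We have u(1) = 1, u(2) = 1, u(3) = 2, u(4) = 3, u(5) = 5, u(6) = 2, u(7) = 1, u(8) = 3, u(9) = 4, u(10) = 1, u(11) = 5, u(12) = 0, u(13) = 5, u(14) = 5, u(15) = 4, u(16) = 3, u(17) = 1, u(18) = 4, u(19) = 5, u(20) = 3, u(21) = 2, u(22) = 5, u(23) = 1, u(24) = 0, u(25) = 1, u(26) = 1.
Since (u(25), u(26)) = (u(1), u(2)) = (1, 1) (two consecutive terms determine the rest), the sequence is periodic with period 24.
So u(1110) = u(1 + ((1110-1) mod 24)) = u(6) = 2.

2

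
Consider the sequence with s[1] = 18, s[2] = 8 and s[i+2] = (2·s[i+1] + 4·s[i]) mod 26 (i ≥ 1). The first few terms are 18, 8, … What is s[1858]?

s[1] = 18,  s[2] = 8,  s[3] = 10,  s[4] = 0,  s[5] = 14,  s[6] = 2,  s[7] = 8,  s[8] = 24,  s[9] = 2,  s[10] = 22,  s[11] = 0,  s[12] = 10,  s[13] = 20,  s[14] = 2,  s[15] = 6,  s[16] = 20,  s[17] = 12,  s[18] = 0,  s[19] = 22,  s[20] = 18,  s[21] = 20,  s[22] = 8,  s[23] = 18,  s[24] = 16,  s[25] = 0,  s[26] = 12,  s[27] = 24,  s[28] = 18,  s[29] = 2,  s[30] = 24,  s[31] = 4,  s[32] = 0,  s[33] = 16,  s[34] = 6,  s[35] = 24,  s[36] = 20,  s[37] = 6,  s[38] = 14,  s[39] = 0,  s[40] = 4,  s[41] = 8,  s[42] = 6,  s[43] = 18,  s[44] = 8.
The sequence repeats with period 42.
(1858 - 1) mod 42 = 9, so s[1858] = s[10] = 22.

22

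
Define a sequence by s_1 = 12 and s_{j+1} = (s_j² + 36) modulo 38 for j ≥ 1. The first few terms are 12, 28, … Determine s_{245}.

We have s_1 = 12, s_2 = 28, s_3 = 22, s_4 = 26, s_5 = 28.
Since s_5 = s_2 = 28, the sequence is eventually periodic: after a pre-period of length 1 it cycles with period 3.
For j ≥ 2, s_j depends only on (j - 2) mod 3. (245 - 2) mod 3 = 0, so s_{245} = s_2 = 28.

28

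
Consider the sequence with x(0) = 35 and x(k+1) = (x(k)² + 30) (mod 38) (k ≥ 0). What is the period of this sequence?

x(0) = 35; x(1) = 1; x(2) = 31; x(3) = 3; x(4) = 1.
Since x(4) = x(1) = 1, the sequence is eventually periodic: after a pre-period of length 1 it cycles with period 3.

3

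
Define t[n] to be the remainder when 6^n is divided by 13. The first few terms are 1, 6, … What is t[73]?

6

We have t[0] = 1,  t[1] = 6,  t[2] = 10,  t[3] = 8,  t[4] = 9,  t[5] = 2,  t[6] = 12,  t[7] = 7,  t[8] = 3,  t[9] = 5,  t[10] = 4,  t[11] = 11,  t[12] = 1.
The sequence repeats with period 12.
So t[73] = t[0 + ((73-0) mod 12)] = t[1] = 6.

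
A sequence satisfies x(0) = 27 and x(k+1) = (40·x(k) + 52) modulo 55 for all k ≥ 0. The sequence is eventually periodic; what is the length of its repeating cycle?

Listing terms: x(0) = 27,  x(1) = 32,  x(2) = 12,  x(3) = 37,  x(4) = 47,  x(5) = 7,  x(6) = 2,  x(7) = 22,  x(8) = 52,  x(9) = 42,  x(10) = 27.
The sequence repeats with period 10.

10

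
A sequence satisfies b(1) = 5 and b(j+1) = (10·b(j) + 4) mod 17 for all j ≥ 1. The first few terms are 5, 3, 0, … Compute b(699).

1

We have b(1) = 5; b(2) = 3; b(3) = 0; b(4) = 4; b(5) = 10; b(6) = 2; b(7) = 7; b(8) = 6; b(9) = 13; b(10) = 15; b(11) = 1; b(12) = 14; b(13) = 8; b(14) = 16; b(15) = 11; b(16) = 12; b(17) = 5.
Since b(17) = b(1) = 5, the sequence is periodic with period 16.
(699 - 1) mod 16 = 10, so b(699) = b(11) = 1.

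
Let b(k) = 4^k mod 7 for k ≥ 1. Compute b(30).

1

Listing terms: b(1) = 4, b(2) = 2, b(3) = 1, b(4) = 4.
Since b(4) = b(1) = 4, the sequence is periodic with period 3.
So b(30) = b(1 + ((30-1) mod 3)) = b(3) = 1.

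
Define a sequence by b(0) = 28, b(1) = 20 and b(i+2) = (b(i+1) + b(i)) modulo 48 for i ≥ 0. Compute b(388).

20

b(0) = 28,  b(1) = 20,  b(2) = 0,  b(3) = 20,  b(4) = 20,  b(5) = 40,  b(6) = 12,  b(7) = 4,  b(8) = 16,  b(9) = 20,  b(10) = 36,  b(11) = 8,  b(12) = 44,  b(13) = 4,  b(14) = 0,  b(15) = 4,  b(16) = 4,  b(17) = 8,  b(18) = 12,  b(19) = 20,  b(20) = 32,  b(21) = 4,  b(22) = 36,  b(23) = 40,  b(24) = 28,  b(25) = 20.
The sequence repeats with period 24.
(388 - 0) mod 24 = 4, so b(388) = b(4) = 20.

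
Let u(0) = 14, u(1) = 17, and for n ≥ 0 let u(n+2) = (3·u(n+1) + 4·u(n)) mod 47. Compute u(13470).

u(0) = 14, u(1) = 17, u(2) = 13, u(3) = 13, u(4) = 44, u(5) = 43, u(6) = 23, u(7) = 6, u(8) = 16, u(9) = 25, u(10) = 45, u(11) = 0, u(12) = 39, u(13) = 23, u(14) = 37, u(15) = 15, u(16) = 5, u(17) = 28, u(18) = 10, u(19) = 1, u(20) = 43, u(21) = 39, u(22) = 7, u(23) = 36, u(24) = 42, u(25) = 35, u(26) = 38, u(27) = 19, u(28) = 21, u(29) = 45, u(30) = 31, u(31) = 38, u(32) = 3, u(33) = 20, u(34) = 25, u(35) = 14, u(36) = 1, u(37) = 12, u(38) = 40, u(39) = 27, u(40) = 6, u(41) = 32, u(42) = 26, u(43) = 18, u(44) = 17, u(45) = 29, u(46) = 14, u(47) = 17.
Since (u(46), u(47)) = (u(0), u(1)) = (14, 17) (two consecutive terms determine the rest), the sequence is periodic with period 46.
(13470 - 0) mod 46 = 38, so u(13470) = u(38) = 40.

40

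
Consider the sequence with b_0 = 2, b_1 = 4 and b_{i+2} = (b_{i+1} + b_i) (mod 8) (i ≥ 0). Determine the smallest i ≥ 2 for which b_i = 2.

3

Computing terms: b_0 = 2,  b_1 = 4,  b_2 = 6,  b_3 = 2,  b_4 = 0,  b_5 = 2,  b_6 = 2,  b_7 = 4.
The sequence repeats with period 6.
The value 2 first appears (with i ≥ 2) at b_3.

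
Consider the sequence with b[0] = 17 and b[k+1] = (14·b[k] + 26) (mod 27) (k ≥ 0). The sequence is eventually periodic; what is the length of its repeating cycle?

18

We have b[0] = 17, b[1] = 21, b[2] = 23, b[3] = 24, b[4] = 11, b[5] = 18, b[6] = 8, b[7] = 3, b[8] = 14, b[9] = 6, b[10] = 2, b[11] = 0, b[12] = 26, b[13] = 12, b[14] = 5, b[15] = 15, b[16] = 20, b[17] = 9, b[18] = 17.
Since b[18] = b[0] = 17, the sequence is periodic with period 18.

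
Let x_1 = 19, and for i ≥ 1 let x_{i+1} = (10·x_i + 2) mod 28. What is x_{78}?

We have x_1 = 19,  x_2 = 24,  x_3 = 18,  x_4 = 14,  x_5 = 2,  x_6 = 22,  x_7 = 26,  x_8 = 10,  x_9 = 18.
Since x_9 = x_3 = 18, the sequence is eventually periodic: after a pre-period of length 2 it cycles with period 6.
For i ≥ 3, x_i depends only on (i - 3) mod 6. (78 - 3) mod 6 = 3, so x_{78} = x_6 = 22.

22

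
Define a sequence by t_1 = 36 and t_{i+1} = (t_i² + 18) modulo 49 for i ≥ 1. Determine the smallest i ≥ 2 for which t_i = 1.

t_1 = 36; t_2 = 40; t_3 = 1; t_4 = 19; t_5 = 36.
Since t_5 = t_1 = 36, the sequence is periodic with period 4.
The value 1 first appears (with i ≥ 2) at t_3.

3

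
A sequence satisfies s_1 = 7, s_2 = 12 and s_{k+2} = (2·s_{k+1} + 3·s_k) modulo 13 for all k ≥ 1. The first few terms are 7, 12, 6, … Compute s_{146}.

12

Listing terms: s_1 = 7, s_2 = 12, s_3 = 6, s_4 = 9, s_5 = 10, s_6 = 8, s_7 = 7, s_8 = 12.
Since (s_7, s_8) = (s_1, s_2) = (7, 12) (two consecutive terms determine the rest), the sequence is periodic with period 6.
So s_{146} = s_{1 + ((146-1) mod 6)} = s_2 = 12.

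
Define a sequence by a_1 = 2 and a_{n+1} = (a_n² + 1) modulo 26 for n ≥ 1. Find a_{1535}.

0

Computing terms: a_1 = 2; a_2 = 5; a_3 = 0; a_4 = 1; a_5 = 2.
The sequence repeats with period 4.
(1535 - 1) mod 4 = 2, so a_{1535} = a_3 = 0.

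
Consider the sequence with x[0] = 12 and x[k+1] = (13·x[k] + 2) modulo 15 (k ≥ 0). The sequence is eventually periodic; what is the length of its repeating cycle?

12

Computing terms: x[0] = 12, x[1] = 8, x[2] = 1, x[3] = 0, x[4] = 2, x[5] = 13, x[6] = 6, x[7] = 5, x[8] = 7, x[9] = 3, x[10] = 11, x[11] = 10, x[12] = 12.
The sequence repeats with period 12.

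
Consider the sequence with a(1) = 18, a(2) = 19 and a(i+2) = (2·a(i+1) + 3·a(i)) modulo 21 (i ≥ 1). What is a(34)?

10

Computing terms: a(1) = 18; a(2) = 19; a(3) = 8; a(4) = 10; a(5) = 2; a(6) = 13; a(7) = 11; a(8) = 19; a(9) = 8.
Since (a(8), a(9)) = (a(2), a(3)) = (19, 8) (two consecutive terms determine the rest), the sequence is eventually periodic: after a pre-period of length 1 it cycles with period 6.
For i ≥ 2, a(i) depends only on (i - 2) mod 6. (34 - 2) mod 6 = 2, so a(34) = a(4) = 10.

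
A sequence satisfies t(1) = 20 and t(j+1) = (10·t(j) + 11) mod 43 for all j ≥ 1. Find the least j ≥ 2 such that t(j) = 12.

19

t(1) = 20, t(2) = 39, t(3) = 14, t(4) = 22, t(5) = 16, t(6) = 42, t(7) = 1, t(8) = 21, t(9) = 6, t(10) = 28, t(11) = 33, t(12) = 40, t(13) = 24, t(14) = 36, t(15) = 27, t(16) = 23, t(17) = 26, t(18) = 13, t(19) = 12, t(20) = 2, t(21) = 31, t(22) = 20.
The sequence repeats with period 21.
The value 12 first appears (with j ≥ 2) at t(19).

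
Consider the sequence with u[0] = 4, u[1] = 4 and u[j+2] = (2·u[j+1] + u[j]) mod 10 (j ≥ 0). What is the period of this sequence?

Computing terms: u[0] = 4, u[1] = 4, u[2] = 2, u[3] = 8, u[4] = 8, u[5] = 4, u[6] = 6, u[7] = 6, u[8] = 8, u[9] = 2, u[10] = 2, u[11] = 6, u[12] = 4, u[13] = 4.
The sequence repeats with period 12.

12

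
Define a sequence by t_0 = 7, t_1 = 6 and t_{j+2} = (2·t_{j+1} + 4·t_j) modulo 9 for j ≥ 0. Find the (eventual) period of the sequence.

t_0 = 7, t_1 = 6, t_2 = 4, t_3 = 5, t_4 = 8, t_5 = 0, t_6 = 5, t_7 = 1, t_8 = 4, t_9 = 3, t_{10} = 4, t_{11} = 2, t_{12} = 2, t_{13} = 3, t_{14} = 5, t_{15} = 4, t_{16} = 1, t_{17} = 0, t_{18} = 4, t_{19} = 8, t_{20} = 5, t_{21} = 6, t_{22} = 5, t_{23} = 7, t_{24} = 7, t_{25} = 6.
Since (t_{24}, t_{25}) = (t_0, t_1) = (7, 6) (two consecutive terms determine the rest), the sequence is periodic with period 24.

24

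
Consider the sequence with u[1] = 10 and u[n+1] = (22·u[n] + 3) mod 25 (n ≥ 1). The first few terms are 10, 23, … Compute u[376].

Computing terms: u[1] = 10,  u[2] = 23,  u[3] = 9,  u[4] = 1,  u[5] = 0,  u[6] = 3,  u[7] = 19,  u[8] = 21,  u[9] = 15,  u[10] = 8,  u[11] = 4,  u[12] = 16,  u[13] = 5,  u[14] = 13,  u[15] = 14,  u[16] = 11,  u[17] = 20,  u[18] = 18,  u[19] = 24,  u[20] = 6,  u[21] = 10.
The sequence repeats with period 20.
So u[376] = u[1 + ((376-1) mod 20)] = u[16] = 11.

11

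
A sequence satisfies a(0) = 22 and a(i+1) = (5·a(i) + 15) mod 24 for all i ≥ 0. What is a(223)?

11

We have a(0) = 22, a(1) = 5, a(2) = 16, a(3) = 23, a(4) = 10, a(5) = 17, a(6) = 4, a(7) = 11, a(8) = 22.
Since a(8) = a(0) = 22, the sequence is periodic with period 8.
(223 - 0) mod 8 = 7, so a(223) = a(7) = 11.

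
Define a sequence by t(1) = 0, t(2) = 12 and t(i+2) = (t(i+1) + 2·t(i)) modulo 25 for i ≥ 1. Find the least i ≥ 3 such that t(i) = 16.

Computing terms: t(1) = 0, t(2) = 12, t(3) = 12, t(4) = 11, t(5) = 10, t(6) = 7, t(7) = 2, t(8) = 16, t(9) = 20, t(10) = 2, t(11) = 17, t(12) = 21, t(13) = 5, t(14) = 22, t(15) = 7, t(16) = 1, t(17) = 15, t(18) = 17, t(19) = 22, t(20) = 6, t(21) = 0, t(22) = 12.
Since (t(21), t(22)) = (t(1), t(2)) = (0, 12) (two consecutive terms determine the rest), the sequence is periodic with period 20.
The value 16 first appears (with i ≥ 3) at t(8).

8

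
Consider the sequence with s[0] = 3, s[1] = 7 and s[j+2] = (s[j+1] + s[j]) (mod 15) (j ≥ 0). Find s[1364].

s[0] = 3; s[1] = 7; s[2] = 10; s[3] = 2; s[4] = 12; s[5] = 14; s[6] = 11; s[7] = 10; s[8] = 6; s[9] = 1; s[10] = 7; s[11] = 8; s[12] = 0; s[13] = 8; s[14] = 8; s[15] = 1; s[16] = 9; s[17] = 10; s[18] = 4; s[19] = 14; s[20] = 3; s[21] = 2; s[22] = 5; s[23] = 7; s[24] = 12; s[25] = 4; s[26] = 1; s[27] = 5; s[28] = 6; s[29] = 11; s[30] = 2; s[31] = 13; s[32] = 0; s[33] = 13; s[34] = 13; s[35] = 11; s[36] = 9; s[37] = 5; s[38] = 14; s[39] = 4; s[40] = 3; s[41] = 7.
Since (s[40], s[41]) = (s[0], s[1]) = (3, 7) (two consecutive terms determine the rest), the sequence is periodic with period 40.
So s[1364] = s[0 + ((1364-0) mod 40)] = s[4] = 12.

12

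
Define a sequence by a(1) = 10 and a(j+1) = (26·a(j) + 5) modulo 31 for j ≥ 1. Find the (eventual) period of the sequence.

6

a(1) = 10, a(2) = 17, a(3) = 13, a(4) = 2, a(5) = 26, a(6) = 30, a(7) = 10.
Since a(7) = a(1) = 10, the sequence is periodic with period 6.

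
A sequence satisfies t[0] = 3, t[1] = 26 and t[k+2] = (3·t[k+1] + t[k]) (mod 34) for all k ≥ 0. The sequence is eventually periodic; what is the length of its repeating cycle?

Computing terms: t[0] = 3, t[1] = 26, t[2] = 13, t[3] = 31, t[4] = 4, t[5] = 9, t[6] = 31, t[7] = 0, t[8] = 31, t[9] = 25, t[10] = 4, t[11] = 3, t[12] = 13, t[13] = 8, t[14] = 3, t[15] = 17, t[16] = 20, t[17] = 9, t[18] = 13, t[19] = 14, t[20] = 21, t[21] = 9, t[22] = 14, t[23] = 17, t[24] = 31, t[25] = 8, t[26] = 21, t[27] = 3, t[28] = 30, t[29] = 25, t[30] = 3, t[31] = 0, t[32] = 3, t[33] = 9, t[34] = 30, t[35] = 31, t[36] = 21, t[37] = 26, t[38] = 31, t[39] = 17, t[40] = 14, t[41] = 25, t[42] = 21, t[43] = 20, t[44] = 13, t[45] = 25, t[46] = 20, t[47] = 17, t[48] = 3, t[49] = 26.
The sequence repeats with period 48.

48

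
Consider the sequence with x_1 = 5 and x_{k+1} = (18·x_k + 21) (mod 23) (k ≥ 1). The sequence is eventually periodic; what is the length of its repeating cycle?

11

x_1 = 5, x_2 = 19, x_3 = 18, x_4 = 0, x_5 = 21, x_6 = 8, x_7 = 4, x_8 = 1, x_9 = 16, x_{10} = 10, x_{11} = 17, x_{12} = 5.
Since x_{12} = x_1 = 5, the sequence is periodic with period 11.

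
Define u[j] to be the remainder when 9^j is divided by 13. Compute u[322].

We have u[1] = 9; u[2] = 3; u[3] = 1; u[4] = 9.
The sequence repeats with period 3.
(322 - 1) mod 3 = 0, so u[322] = u[1] = 9.

9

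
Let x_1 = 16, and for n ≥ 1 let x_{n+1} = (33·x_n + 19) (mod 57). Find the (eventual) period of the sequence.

Computing terms: x_1 = 16; x_2 = 34; x_3 = 1; x_4 = 52; x_5 = 25; x_6 = 46; x_7 = 55; x_8 = 10; x_9 = 7; x_{10} = 22; x_{11} = 4; x_{12} = 37; x_{13} = 43; x_{14} = 13; x_{15} = 49; x_{16} = 40; x_{17} = 28; x_{18} = 31; x_{19} = 16.
Since x_{19} = x_1 = 16, the sequence is periodic with period 18.

18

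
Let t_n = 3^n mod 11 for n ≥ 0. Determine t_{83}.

We have t_0 = 1,  t_1 = 3,  t_2 = 9,  t_3 = 5,  t_4 = 4,  t_5 = 1.
Since t_5 = t_0 = 1, the sequence is periodic with period 5.
So t_{83} = t_{0 + ((83-0) mod 5)} = t_3 = 5.

5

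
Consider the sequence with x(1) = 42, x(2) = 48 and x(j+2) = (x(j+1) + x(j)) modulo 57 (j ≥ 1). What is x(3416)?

Computing terms: x(1) = 42, x(2) = 48, x(3) = 33, x(4) = 24, x(5) = 0, x(6) = 24, x(7) = 24, x(8) = 48, x(9) = 15, x(10) = 6, x(11) = 21, x(12) = 27, x(13) = 48, x(14) = 18, x(15) = 9, x(16) = 27, x(17) = 36, x(18) = 6, x(19) = 42, x(20) = 48.
Since (x(19), x(20)) = (x(1), x(2)) = (42, 48) (two consecutive terms determine the rest), the sequence is periodic with period 18.
So x(3416) = x(1 + ((3416-1) mod 18)) = x(14) = 18.

18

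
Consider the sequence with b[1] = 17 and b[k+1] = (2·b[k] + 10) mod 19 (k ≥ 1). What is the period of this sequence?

Listing terms: b[1] = 17, b[2] = 6, b[3] = 3, b[4] = 16, b[5] = 4, b[6] = 18, b[7] = 8, b[8] = 7, b[9] = 5, b[10] = 1, b[11] = 12, b[12] = 15, b[13] = 2, b[14] = 14, b[15] = 0, b[16] = 10, b[17] = 11, b[18] = 13, b[19] = 17.
Since b[19] = b[1] = 17, the sequence is periodic with period 18.

18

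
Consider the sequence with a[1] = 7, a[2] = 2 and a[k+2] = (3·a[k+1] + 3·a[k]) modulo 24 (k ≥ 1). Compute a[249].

a[1] = 7, a[2] = 2, a[3] = 3, a[4] = 15, a[5] = 6, a[6] = 15, a[7] = 15, a[8] = 18, a[9] = 3, a[10] = 15.
Since (a[9], a[10]) = (a[3], a[4]) = (3, 15) (two consecutive terms determine the rest), the sequence is eventually periodic: after a pre-period of length 2 it cycles with period 6.
For k ≥ 3, a[k] depends only on (k - 3) mod 6. (249 - 3) mod 6 = 0, so a[249] = a[3] = 3.

3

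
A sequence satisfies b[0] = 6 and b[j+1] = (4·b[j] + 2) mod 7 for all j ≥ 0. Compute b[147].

6

We have b[0] = 6,  b[1] = 5,  b[2] = 1,  b[3] = 6.
The sequence repeats with period 3.
So b[147] = b[0 + ((147-0) mod 3)] = b[0] = 6.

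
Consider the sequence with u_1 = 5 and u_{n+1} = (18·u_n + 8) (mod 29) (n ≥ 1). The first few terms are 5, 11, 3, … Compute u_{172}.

4

Computing terms: u_1 = 5,  u_2 = 11,  u_3 = 3,  u_4 = 4,  u_5 = 22,  u_6 = 27,  u_7 = 1,  u_8 = 26,  u_9 = 12,  u_{10} = 21,  u_{11} = 9,  u_{12} = 25,  u_{13} = 23,  u_{14} = 16,  u_{15} = 6,  u_{16} = 0,  u_{17} = 8,  u_{18} = 7,  u_{19} = 18,  u_{20} = 13,  u_{21} = 10,  u_{22} = 14,  u_{23} = 28,  u_{24} = 19,  u_{25} = 2,  u_{26} = 15,  u_{27} = 17,  u_{28} = 24,  u_{29} = 5.
Since u_{29} = u_1 = 5, the sequence is periodic with period 28.
So u_{172} = u_{1 + ((172-1) mod 28)} = u_4 = 4.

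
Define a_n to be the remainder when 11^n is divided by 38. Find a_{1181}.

7

Computing terms: a_0 = 1; a_1 = 11; a_2 = 7; a_3 = 1.
The sequence repeats with period 3.
(1181 - 0) mod 3 = 2, so a_{1181} = a_2 = 7.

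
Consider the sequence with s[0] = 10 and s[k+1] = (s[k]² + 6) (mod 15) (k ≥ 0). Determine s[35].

Computing terms: s[0] = 10,  s[1] = 1,  s[2] = 7,  s[3] = 10.
Since s[3] = s[0] = 10, the sequence is periodic with period 3.
So s[35] = s[0 + ((35-0) mod 3)] = s[2] = 7.

7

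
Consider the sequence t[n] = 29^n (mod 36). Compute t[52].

25

We have t[1] = 29; t[2] = 13; t[3] = 17; t[4] = 25; t[5] = 5; t[6] = 1; t[7] = 29.
The sequence repeats with period 6.
(52 - 1) mod 6 = 3, so t[52] = t[4] = 25.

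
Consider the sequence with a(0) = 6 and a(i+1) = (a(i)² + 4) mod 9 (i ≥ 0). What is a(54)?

a(0) = 6,  a(1) = 4,  a(2) = 2,  a(3) = 8,  a(4) = 5,  a(5) = 2.
Since a(5) = a(2) = 2, the sequence is eventually periodic: after a pre-period of length 2 it cycles with period 3.
For i ≥ 2, a(i) depends only on (i - 2) mod 3. (54 - 2) mod 3 = 1, so a(54) = a(3) = 8.

8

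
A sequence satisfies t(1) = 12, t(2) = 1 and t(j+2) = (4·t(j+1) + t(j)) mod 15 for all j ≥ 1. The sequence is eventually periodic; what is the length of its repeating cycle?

Listing terms: t(1) = 12, t(2) = 1, t(3) = 1, t(4) = 5, t(5) = 6, t(6) = 14, t(7) = 2, t(8) = 7, t(9) = 0, t(10) = 7, t(11) = 13, t(12) = 14, t(13) = 9, t(14) = 5, t(15) = 14, t(16) = 1, t(17) = 3, t(18) = 13, t(19) = 10, t(20) = 8, t(21) = 12, t(22) = 11, t(23) = 11, t(24) = 10, t(25) = 6, t(26) = 4, t(27) = 7, t(28) = 2, t(29) = 0, t(30) = 2, t(31) = 8, t(32) = 4, t(33) = 9, t(34) = 10, t(35) = 4, t(36) = 11, t(37) = 3, t(38) = 8, t(39) = 5, t(40) = 13, t(41) = 12, t(42) = 1.
Since (t(41), t(42)) = (t(1), t(2)) = (12, 1) (two consecutive terms determine the rest), the sequence is periodic with period 40.

40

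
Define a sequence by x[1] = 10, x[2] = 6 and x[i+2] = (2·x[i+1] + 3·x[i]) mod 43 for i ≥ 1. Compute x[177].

x[1] = 10,  x[2] = 6,  x[3] = 42,  x[4] = 16,  x[5] = 29,  x[6] = 20,  x[7] = 41,  x[8] = 13,  x[9] = 20,  x[10] = 36,  x[11] = 3,  x[12] = 28,  x[13] = 22,  x[14] = 42,  x[15] = 21,  x[16] = 39,  x[17] = 12,  x[18] = 12,  x[19] = 17,  x[20] = 27,  x[21] = 19,  x[22] = 33,  x[23] = 37,  x[24] = 1,  x[25] = 27,  x[26] = 14,  x[27] = 23,  x[28] = 2,  x[29] = 30,  x[30] = 23,  x[31] = 7,  x[32] = 40,  x[33] = 15,  x[34] = 21,  x[35] = 1,  x[36] = 22,  x[37] = 4,  x[38] = 31,  x[39] = 31,  x[40] = 26,  x[41] = 16,  x[42] = 24,  x[43] = 10,  x[44] = 6.
Since (x[43], x[44]) = (x[1], x[2]) = (10, 6) (two consecutive terms determine the rest), the sequence is periodic with period 42.
So x[177] = x[1 + ((177-1) mod 42)] = x[9] = 20.

20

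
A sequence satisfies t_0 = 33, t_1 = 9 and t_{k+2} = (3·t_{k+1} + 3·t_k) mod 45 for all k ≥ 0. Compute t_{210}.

36

t_0 = 33; t_1 = 9; t_2 = 36; t_3 = 0; t_4 = 18; t_5 = 9; t_6 = 36.
Since (t_5, t_6) = (t_1, t_2) = (9, 36) (two consecutive terms determine the rest), the sequence is eventually periodic: after a pre-period of length 1 it cycles with period 4.
For k ≥ 1, t_k depends only on (k - 1) mod 4. (210 - 1) mod 4 = 1, so t_{210} = t_2 = 36.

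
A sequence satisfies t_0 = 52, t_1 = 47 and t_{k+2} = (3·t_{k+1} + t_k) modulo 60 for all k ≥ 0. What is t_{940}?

Listing terms: t_0 = 52, t_1 = 47, t_2 = 13, t_3 = 26, t_4 = 31, t_5 = 59, t_6 = 28, t_7 = 23, t_8 = 37, t_9 = 14, t_{10} = 19, t_{11} = 11, t_{12} = 52, t_{13} = 47.
Since (t_{12}, t_{13}) = (t_0, t_1) = (52, 47) (two consecutive terms determine the rest), the sequence is periodic with period 12.
So t_{940} = t_{0 + ((940-0) mod 12)} = t_4 = 31.

31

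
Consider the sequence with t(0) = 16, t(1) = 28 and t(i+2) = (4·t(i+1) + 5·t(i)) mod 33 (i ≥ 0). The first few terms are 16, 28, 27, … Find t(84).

Listing terms: t(0) = 16,  t(1) = 28,  t(2) = 27,  t(3) = 17,  t(4) = 5,  t(5) = 6,  t(6) = 16,  t(7) = 28.
The sequence repeats with period 6.
So t(84) = t(0 + ((84-0) mod 6)) = t(0) = 16.

16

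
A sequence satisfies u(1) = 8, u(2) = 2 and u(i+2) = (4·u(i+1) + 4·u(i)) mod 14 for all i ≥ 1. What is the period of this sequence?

u(1) = 8,  u(2) = 2,  u(3) = 12,  u(4) = 0,  u(5) = 6,  u(6) = 10,  u(7) = 8,  u(8) = 2.
Since (u(7), u(8)) = (u(1), u(2)) = (8, 2) (two consecutive terms determine the rest), the sequence is periodic with period 6.

6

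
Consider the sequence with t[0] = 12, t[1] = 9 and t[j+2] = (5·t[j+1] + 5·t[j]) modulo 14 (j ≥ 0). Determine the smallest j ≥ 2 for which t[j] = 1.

We have t[0] = 12; t[1] = 9; t[2] = 7; t[3] = 10; t[4] = 1; t[5] = 13; t[6] = 0; t[7] = 9; t[8] = 3; t[9] = 4; t[10] = 7; t[11] = 13; t[12] = 2; t[13] = 5; t[14] = 7; t[15] = 4; t[16] = 13; t[17] = 1; t[18] = 0; t[19] = 5; t[20] = 11; t[21] = 10; t[22] = 7; t[23] = 1; t[24] = 12; t[25] = 9.
Since (t[24], t[25]) = (t[0], t[1]) = (12, 9) (two consecutive terms determine the rest), the sequence is periodic with period 24.
The value 1 first appears (with j ≥ 2) at t[4].

4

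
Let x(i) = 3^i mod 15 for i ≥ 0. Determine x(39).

x(0) = 1,  x(1) = 3,  x(2) = 9,  x(3) = 12,  x(4) = 6,  x(5) = 3.
Since x(5) = x(1) = 3, the sequence is eventually periodic: after a pre-period of length 1 it cycles with period 4.
For i ≥ 1, x(i) depends only on (i - 1) mod 4. (39 - 1) mod 4 = 2, so x(39) = x(3) = 12.

12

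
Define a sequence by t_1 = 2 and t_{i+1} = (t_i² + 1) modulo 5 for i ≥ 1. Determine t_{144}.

Computing terms: t_1 = 2; t_2 = 0; t_3 = 1; t_4 = 2.
The sequence repeats with period 3.
(144 - 1) mod 3 = 2, so t_{144} = t_3 = 1.

1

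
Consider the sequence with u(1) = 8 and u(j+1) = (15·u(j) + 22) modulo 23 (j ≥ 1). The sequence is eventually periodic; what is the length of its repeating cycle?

22

u(1) = 8,  u(2) = 4,  u(3) = 13,  u(4) = 10,  u(5) = 11,  u(6) = 3,  u(7) = 21,  u(8) = 15,  u(9) = 17,  u(10) = 1,  u(11) = 14,  u(12) = 2,  u(13) = 6,  u(14) = 20,  u(15) = 0,  u(16) = 22,  u(17) = 7,  u(18) = 12,  u(19) = 18,  u(20) = 16,  u(21) = 9,  u(22) = 19,  u(23) = 8.
Since u(23) = u(1) = 8, the sequence is periodic with period 22.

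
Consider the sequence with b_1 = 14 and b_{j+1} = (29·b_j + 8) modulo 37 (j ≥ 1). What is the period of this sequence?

12

b_1 = 14, b_2 = 7, b_3 = 26, b_4 = 22, b_5 = 17, b_6 = 20, b_7 = 33, b_8 = 3, b_9 = 21, b_{10} = 25, b_{11} = 30, b_{12} = 27, b_{13} = 14.
The sequence repeats with period 12.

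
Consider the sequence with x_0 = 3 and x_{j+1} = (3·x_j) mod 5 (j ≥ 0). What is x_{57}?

We have x_0 = 3; x_1 = 4; x_2 = 2; x_3 = 1; x_4 = 3.
Since x_4 = x_0 = 3, the sequence is periodic with period 4.
(57 - 0) mod 4 = 1, so x_{57} = x_1 = 4.

4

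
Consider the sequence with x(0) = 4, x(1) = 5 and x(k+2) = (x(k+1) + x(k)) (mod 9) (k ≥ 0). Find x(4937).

8

Listing terms: x(0) = 4, x(1) = 5, x(2) = 0, x(3) = 5, x(4) = 5, x(5) = 1, x(6) = 6, x(7) = 7, x(8) = 4, x(9) = 2, x(10) = 6, x(11) = 8, x(12) = 5, x(13) = 4, x(14) = 0, x(15) = 4, x(16) = 4, x(17) = 8, x(18) = 3, x(19) = 2, x(20) = 5, x(21) = 7, x(22) = 3, x(23) = 1, x(24) = 4, x(25) = 5.
Since (x(24), x(25)) = (x(0), x(1)) = (4, 5) (two consecutive terms determine the rest), the sequence is periodic with period 24.
So x(4937) = x(0 + ((4937-0) mod 24)) = x(17) = 8.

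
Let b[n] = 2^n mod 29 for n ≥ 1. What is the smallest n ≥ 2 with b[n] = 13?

We have b[1] = 2, b[2] = 4, b[3] = 8, b[4] = 16, b[5] = 3, b[6] = 6, b[7] = 12, b[8] = 24, b[9] = 19, b[10] = 9, b[11] = 18, b[12] = 7, b[13] = 14, b[14] = 28, b[15] = 27, b[16] = 25, b[17] = 21, b[18] = 13, b[19] = 26, b[20] = 23, b[21] = 17, b[22] = 5, b[23] = 10, b[24] = 20, b[25] = 11, b[26] = 22, b[27] = 15, b[28] = 1, b[29] = 2.
The sequence repeats with period 28.
The value 13 first appears (with n ≥ 2) at b[18].

18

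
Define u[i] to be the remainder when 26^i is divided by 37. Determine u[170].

10

u[0] = 1, u[1] = 26, u[2] = 10, u[3] = 1.
Since u[3] = u[0] = 1, the sequence is periodic with period 3.
(170 - 0) mod 3 = 2, so u[170] = u[2] = 10.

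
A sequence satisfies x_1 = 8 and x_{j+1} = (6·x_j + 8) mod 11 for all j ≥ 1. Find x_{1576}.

Computing terms: x_1 = 8,  x_2 = 1,  x_3 = 3,  x_4 = 4,  x_5 = 10,  x_6 = 2,  x_7 = 9,  x_8 = 7,  x_9 = 6,  x_{10} = 0,  x_{11} = 8.
Since x_{11} = x_1 = 8, the sequence is periodic with period 10.
(1576 - 1) mod 10 = 5, so x_{1576} = x_6 = 2.

2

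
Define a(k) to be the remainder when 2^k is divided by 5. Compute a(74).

4

We have a(1) = 2; a(2) = 4; a(3) = 3; a(4) = 1; a(5) = 2.
Since a(5) = a(1) = 2, the sequence is periodic with period 4.
(74 - 1) mod 4 = 1, so a(74) = a(2) = 4.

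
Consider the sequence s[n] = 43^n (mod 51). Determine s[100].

Computing terms: s[1] = 43, s[2] = 13, s[3] = 49, s[4] = 16, s[5] = 25, s[6] = 4, s[7] = 19, s[8] = 1, s[9] = 43.
The sequence repeats with period 8.
(100 - 1) mod 8 = 3, so s[100] = s[4] = 16.

16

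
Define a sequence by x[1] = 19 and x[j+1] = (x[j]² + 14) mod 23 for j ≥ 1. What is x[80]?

7

x[1] = 19, x[2] = 7, x[3] = 17, x[4] = 4, x[5] = 7.
Since x[5] = x[2] = 7, the sequence is eventually periodic: after a pre-period of length 1 it cycles with period 3.
For j ≥ 2, x[j] depends only on (j - 2) mod 3. (80 - 2) mod 3 = 0, so x[80] = x[2] = 7.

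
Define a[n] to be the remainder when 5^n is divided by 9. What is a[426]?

Computing terms: a[1] = 5, a[2] = 7, a[3] = 8, a[4] = 4, a[5] = 2, a[6] = 1, a[7] = 5.
The sequence repeats with period 6.
(426 - 1) mod 6 = 5, so a[426] = a[6] = 1.

1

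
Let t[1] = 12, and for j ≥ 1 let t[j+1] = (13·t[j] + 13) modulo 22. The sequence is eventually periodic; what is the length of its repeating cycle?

Computing terms: t[1] = 12; t[2] = 15; t[3] = 10; t[4] = 11; t[5] = 2; t[6] = 17; t[7] = 14; t[8] = 19; t[9] = 18; t[10] = 5; t[11] = 12.
Since t[11] = t[1] = 12, the sequence is periodic with period 10.

10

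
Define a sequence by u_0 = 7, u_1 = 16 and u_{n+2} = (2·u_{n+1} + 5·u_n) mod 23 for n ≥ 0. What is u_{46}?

Listing terms: u_0 = 7, u_1 = 16, u_2 = 21, u_3 = 7, u_4 = 4, u_5 = 20, u_6 = 14, u_7 = 13, u_8 = 4, u_9 = 4, u_{10} = 5, u_{11} = 7, u_{12} = 16.
The sequence repeats with period 11.
So u_{46} = u_{0 + ((46-0) mod 11)} = u_2 = 21.

21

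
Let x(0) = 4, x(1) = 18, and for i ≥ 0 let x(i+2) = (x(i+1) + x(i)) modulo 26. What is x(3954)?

x(0) = 4, x(1) = 18, x(2) = 22, x(3) = 14, x(4) = 10, x(5) = 24, x(6) = 8, x(7) = 6, x(8) = 14, x(9) = 20, x(10) = 8, x(11) = 2, x(12) = 10, x(13) = 12, x(14) = 22, x(15) = 8, x(16) = 4, x(17) = 12, x(18) = 16, x(19) = 2, x(20) = 18, x(21) = 20, x(22) = 12, x(23) = 6, x(24) = 18, x(25) = 24, x(26) = 16, x(27) = 14, x(28) = 4, x(29) = 18.
The sequence repeats with period 28.
(3954 - 0) mod 28 = 6, so x(3954) = x(6) = 8.

8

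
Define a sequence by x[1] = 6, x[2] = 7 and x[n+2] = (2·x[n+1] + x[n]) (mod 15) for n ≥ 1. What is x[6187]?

14

x[1] = 6,  x[2] = 7,  x[3] = 5,  x[4] = 2,  x[5] = 9,  x[6] = 5,  x[7] = 4,  x[8] = 13,  x[9] = 0,  x[10] = 13,  x[11] = 11,  x[12] = 5,  x[13] = 6,  x[14] = 2,  x[15] = 10,  x[16] = 7,  x[17] = 9,  x[18] = 10,  x[19] = 14,  x[20] = 8,  x[21] = 0,  x[22] = 8,  x[23] = 1,  x[24] = 10,  x[25] = 6,  x[26] = 7.
The sequence repeats with period 24.
So x[6187] = x[1 + ((6187-1) mod 24)] = x[19] = 14.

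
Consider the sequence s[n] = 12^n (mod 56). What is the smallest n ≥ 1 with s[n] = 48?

3

We have s[0] = 1, s[1] = 12, s[2] = 32, s[3] = 48, s[4] = 16, s[5] = 24, s[6] = 8, s[7] = 40, s[8] = 32.
Since s[8] = s[2] = 32, the sequence is eventually periodic: after a pre-period of length 2 it cycles with period 6.
The value 48 first appears (with n ≥ 1) at s[3].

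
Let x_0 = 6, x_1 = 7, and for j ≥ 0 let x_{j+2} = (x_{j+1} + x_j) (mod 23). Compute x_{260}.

x_0 = 6, x_1 = 7, x_2 = 13, x_3 = 20, x_4 = 10, x_5 = 7, x_6 = 17, x_7 = 1, x_8 = 18, x_9 = 19, x_{10} = 14, x_{11} = 10, x_{12} = 1, x_{13} = 11, x_{14} = 12, x_{15} = 0, x_{16} = 12, x_{17} = 12, x_{18} = 1, x_{19} = 13, x_{20} = 14, x_{21} = 4, x_{22} = 18, x_{23} = 22, x_{24} = 17, x_{25} = 16, x_{26} = 10, x_{27} = 3, x_{28} = 13, x_{29} = 16, x_{30} = 6, x_{31} = 22, x_{32} = 5, x_{33} = 4, x_{34} = 9, x_{35} = 13, x_{36} = 22, x_{37} = 12, x_{38} = 11, x_{39} = 0, x_{40} = 11, x_{41} = 11, x_{42} = 22, x_{43} = 10, x_{44} = 9, x_{45} = 19, x_{46} = 5, x_{47} = 1, x_{48} = 6, x_{49} = 7.
Since (x_{48}, x_{49}) = (x_0, x_1) = (6, 7) (two consecutive terms determine the rest), the sequence is periodic with period 48.
(260 - 0) mod 48 = 20, so x_{260} = x_{20} = 14.

14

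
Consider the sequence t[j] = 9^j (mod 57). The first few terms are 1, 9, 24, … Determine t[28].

Listing terms: t[0] = 1; t[1] = 9; t[2] = 24; t[3] = 45; t[4] = 6; t[5] = 54; t[6] = 30; t[7] = 42; t[8] = 36; t[9] = 39; t[10] = 9.
Since t[10] = t[1] = 9, the sequence is eventually periodic: after a pre-period of length 1 it cycles with period 9.
For j ≥ 1, t[j] depends only on (j - 1) mod 9. (28 - 1) mod 9 = 0, so t[28] = t[1] = 9.

9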